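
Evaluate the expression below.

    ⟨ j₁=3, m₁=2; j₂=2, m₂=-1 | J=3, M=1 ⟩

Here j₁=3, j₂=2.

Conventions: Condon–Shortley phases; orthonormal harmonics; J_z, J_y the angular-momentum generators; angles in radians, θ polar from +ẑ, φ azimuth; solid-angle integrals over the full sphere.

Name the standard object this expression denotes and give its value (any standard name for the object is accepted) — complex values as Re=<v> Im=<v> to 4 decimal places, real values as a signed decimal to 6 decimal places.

This is a Clebsch–Gordan (vector-coupling) coefficient.
j₁+j₂−J=2  J+j₁−j₂=4  J−j₁+j₂=2  j₁+j₂+J+1=9
(j₁±m₁, j₂±m₂, J±M) = (5,1,1,3,4,2)
P² = 64
sum k=0..1:
  [0] +1/12 = 1/12
  [1] −1/48 = -1/48
S = 1/16
C² = P²·S² = 1/4 ; C = +0.500000

Clebsch–Gordan coefficient, +√(1/4) ≈ +0.500000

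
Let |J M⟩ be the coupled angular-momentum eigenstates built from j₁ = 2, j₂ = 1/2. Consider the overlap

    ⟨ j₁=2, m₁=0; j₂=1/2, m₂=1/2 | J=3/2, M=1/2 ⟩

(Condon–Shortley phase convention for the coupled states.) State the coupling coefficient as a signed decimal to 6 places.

−√(2/5) ≈ -0.632456

triangle: 1!×3!×0!/5! = 6/120
(j±m)!: 2!×2!×1!×0!×2!×1! = 8
prefactor² = (2J+1)×Δ×N² = 8/5
  k=1: −1/(1!×0!×1!×0!×2!×0!) = -1/2
Σ = -1/2  ⇒  CG² = 8/5×(-1/2)² = 2/5
CG = −√(2/5) = -0.632456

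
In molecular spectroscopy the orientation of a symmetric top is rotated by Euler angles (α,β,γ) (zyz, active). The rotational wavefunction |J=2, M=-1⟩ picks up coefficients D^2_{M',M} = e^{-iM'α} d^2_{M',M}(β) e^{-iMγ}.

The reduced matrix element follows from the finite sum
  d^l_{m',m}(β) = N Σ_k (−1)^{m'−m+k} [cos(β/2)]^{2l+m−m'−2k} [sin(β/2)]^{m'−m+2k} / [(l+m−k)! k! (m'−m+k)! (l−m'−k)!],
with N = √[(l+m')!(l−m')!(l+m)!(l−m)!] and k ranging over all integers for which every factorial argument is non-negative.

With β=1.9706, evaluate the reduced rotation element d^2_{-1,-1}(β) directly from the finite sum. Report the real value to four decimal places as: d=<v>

d=-0.5431

d^2_{-1,-1}(β=1.9706) via the finite sum:
With c≡cos(β/2)=0.552613 and s≡sin(β/2)=0.833438, N=[1·6·1·6]^{1/2}=6.000000
k∈{0,1} keeps every argument non-negative
  k=0: (−1)^0·6.0000/(6)·0.5526^4·0.8334^0 = +0.093258
  k=1: (−1)^1·6.0000/(2)·0.5526^2·0.8334^2 = -0.636371
d^2_{-1,-1}(1.9706) = +0.093258 -0.636371 = -0.543113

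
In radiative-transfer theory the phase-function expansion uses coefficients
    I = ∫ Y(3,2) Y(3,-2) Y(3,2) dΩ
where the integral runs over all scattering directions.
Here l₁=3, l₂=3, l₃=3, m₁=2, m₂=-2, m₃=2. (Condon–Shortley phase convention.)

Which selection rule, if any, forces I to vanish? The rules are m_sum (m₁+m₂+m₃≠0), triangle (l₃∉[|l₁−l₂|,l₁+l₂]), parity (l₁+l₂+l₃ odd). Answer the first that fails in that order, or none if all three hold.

Σmᵢ = 2  ✗
l₃∈[|l₁−l₂|,l₁+l₂]=[0,6], have l₃=3
Σlᵢ = 9 ⇒ odd

m_sum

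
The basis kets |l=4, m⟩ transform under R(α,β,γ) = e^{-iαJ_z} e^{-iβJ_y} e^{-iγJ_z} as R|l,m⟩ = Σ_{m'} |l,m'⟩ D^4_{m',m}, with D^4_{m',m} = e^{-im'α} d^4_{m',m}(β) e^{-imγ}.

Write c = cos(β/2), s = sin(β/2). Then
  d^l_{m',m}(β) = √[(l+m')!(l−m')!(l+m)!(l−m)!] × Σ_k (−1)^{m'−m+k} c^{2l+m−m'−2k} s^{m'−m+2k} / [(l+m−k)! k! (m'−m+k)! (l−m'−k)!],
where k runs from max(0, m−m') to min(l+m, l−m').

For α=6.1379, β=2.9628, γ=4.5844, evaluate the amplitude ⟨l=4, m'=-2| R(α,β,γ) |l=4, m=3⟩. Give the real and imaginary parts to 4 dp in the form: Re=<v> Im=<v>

Split into d^4_{-2,3}(β=2.9628) × two z-phases.
Half-angle: c=0.089277, s=0.996007. N=√(2·720·5040·1)=2693.993318
The bounds max(0,m−m')=5 and min(l+m,l−m')=6 give 2 terms
  k=5: (−1)^0·2693.9933/(240)·0.0893^3·0.9960^5 = +0.007829
  k=6: (−1)^1·2693.9933/(720)·0.0893^1·0.9960^7 = -0.324819
d^4_{-2,3}(2.9628) = +0.007829 -0.324819 = -0.316990
Attach z-rotation phases: D = e^{-i(-2)(6.1379)}·(-0.316990)·e^{-i(3)(4.5844)} = -0.029563+0.315608i

Re=-0.0296 Im=0.3156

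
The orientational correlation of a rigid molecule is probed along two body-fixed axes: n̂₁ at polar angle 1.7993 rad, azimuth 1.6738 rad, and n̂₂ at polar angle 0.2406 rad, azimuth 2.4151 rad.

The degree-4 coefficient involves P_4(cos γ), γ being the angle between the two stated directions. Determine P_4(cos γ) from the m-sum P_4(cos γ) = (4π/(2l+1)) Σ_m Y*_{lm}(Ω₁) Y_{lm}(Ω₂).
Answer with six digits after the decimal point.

Term-by-term m-sum for l=4 (normalisation 4π/9 = 1.396263):
  [-4]  conj(Y_{4,-4})(Ω₁) = 0.36495 + 0.15950j ; Y_{4,-4}(Ω₂) = -0.00139 + 0.00033j ; Δ = -0.00056 - 0.00010j
  [-3]  conj(Y_{4,-3})(Ω₁) = -0.07968 + 0.24958j ; Y_{4,-3}(Ω₂) = 0.00940 - 0.01349j ; Δ = 0.00262 + 0.00342j
  [-2]  conj(Y_{4,-2})(Ω₁) = 0.19907 + 0.04160j ; Y_{4,-2}(Ω₂) = 0.01251 + 0.10568j ; Δ = -0.00191 + 0.02156j
  [-1]  conj(Y_{4,-1})(Ω₁) = -0.02834 + 0.27418j ; Y_{4,-1}(Ω₂) = -0.29483 - 0.26199j ; Δ = 0.08019 - 0.07341j
  [+0]  conj(Y_{4,0})(Ω₁) = 0.16426 + 0.00000j ; Y_{4,0}(Ω₂) = 0.61796 + 0.00000j ; Δ = 0.10151 + 0.00000j
  [+1]  conj(Y_{4,1})(Ω₁) = 0.02834 + 0.27418j ; Y_{4,1}(Ω₂) = 0.29483 - 0.26199j ; Δ = 0.08019 + 0.07341j
  [+2]  conj(Y_{4,2})(Ω₁) = 0.19907 - 0.04160j ; Y_{4,2}(Ω₂) = 0.01251 - 0.10568j ; Δ = -0.00191 - 0.02156j
  [+3]  conj(Y_{4,3})(Ω₁) = 0.07968 + 0.24958j ; Y_{4,3}(Ω₂) = -0.00940 - 0.01349j ; Δ = 0.00262 - 0.00342j
  [+4]  conj(Y_{4,4})(Ω₁) = 0.36495 - 0.15950j ; Y_{4,4}(Ω₂) = -0.00139 - 0.00033j ; Δ = -0.00056 + 0.00010j
Total Σ_m = 0.26219 - 0.00000j. Multiply by 1.396263: 0.36609 - 0.00000j. P_4(cos γ) = 0.366092

0.366092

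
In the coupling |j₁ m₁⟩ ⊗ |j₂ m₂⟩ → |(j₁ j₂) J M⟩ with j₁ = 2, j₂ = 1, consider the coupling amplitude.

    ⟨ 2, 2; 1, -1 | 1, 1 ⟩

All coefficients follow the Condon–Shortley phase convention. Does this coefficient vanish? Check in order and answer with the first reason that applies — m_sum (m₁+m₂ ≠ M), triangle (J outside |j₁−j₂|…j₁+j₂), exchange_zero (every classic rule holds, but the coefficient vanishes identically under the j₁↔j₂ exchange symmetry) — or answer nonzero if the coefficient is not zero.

nonzero

m-sum: m₁+m₂ = 2+(-1) = 1, M = 1  ✓
triangle: |j₁−j₂| = 1 ≤ J = 1 ≤ j₁+j₂ = 3  ✓
exchange: j₁≠j₂ or m₁≠m₂ — the exchange symmetry imposes no constraint here
value check: CG = +√(3/5) = +0.774597 ≠ 0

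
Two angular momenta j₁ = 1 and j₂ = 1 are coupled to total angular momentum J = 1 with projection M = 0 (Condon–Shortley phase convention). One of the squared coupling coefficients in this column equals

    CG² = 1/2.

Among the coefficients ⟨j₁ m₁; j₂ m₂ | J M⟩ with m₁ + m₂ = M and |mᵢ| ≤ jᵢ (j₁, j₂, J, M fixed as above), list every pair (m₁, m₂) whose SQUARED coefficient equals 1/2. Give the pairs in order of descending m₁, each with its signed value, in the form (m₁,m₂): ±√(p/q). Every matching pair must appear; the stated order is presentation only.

(1,-1): +√(1/2); (-1,1): −√(1/2)

Admissible pairs with m₁+m₂ = M = 0: (-1,1), (0,0), (1,-1)
  (m₁,m₂)=(1,-1): CG² = 1/2, CG = +√(1/2)   ← matches the target
  (m₁,m₂)=(0,0): CG² = 0/1, CG = 0
  (m₁,m₂)=(-1,1): CG² = 1/2, CG = −√(1/2)   ← matches the target
Pairs with CG² = 1/2: (1,-1): +√(1/2); (-1,1): −√(1/2)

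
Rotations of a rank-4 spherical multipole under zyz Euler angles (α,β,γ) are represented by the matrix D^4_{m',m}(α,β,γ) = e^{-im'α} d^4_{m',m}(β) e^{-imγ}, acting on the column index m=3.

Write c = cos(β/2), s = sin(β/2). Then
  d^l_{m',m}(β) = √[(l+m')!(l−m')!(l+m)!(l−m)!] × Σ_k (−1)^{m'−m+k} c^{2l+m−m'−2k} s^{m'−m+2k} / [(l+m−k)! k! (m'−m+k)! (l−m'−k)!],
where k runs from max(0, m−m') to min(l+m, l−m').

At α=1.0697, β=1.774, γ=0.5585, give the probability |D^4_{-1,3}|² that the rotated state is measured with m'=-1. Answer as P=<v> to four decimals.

Split into d^4_{-1,3}(β=1.7740) × two z-phases.
With c≡cos(β/2)=0.631740 and s≡sin(β/2)=0.775180, N=[6·120·5040·1]^{1/2}=1904.940944
k: max(0,(3)−(-1))=4 … min(4+(3),4−(-1))=5
  k=4: (−1)^0·1904.9409/(144)·0.6317^4·0.7752^4 = +0.760824
  k=5: (−1)^1·1904.9409/(240)·0.6317^2·0.7752^6 = -0.687326
d^4_{-1,3}(1.7740) = +0.760824 -0.687326 = +0.073497
|D^4_{-1,3}|² = |d^4_{-1,3}(β)|² = (+0.073497)² = 0.005402 (the z-rotation phases have unit modulus)

P=0.0054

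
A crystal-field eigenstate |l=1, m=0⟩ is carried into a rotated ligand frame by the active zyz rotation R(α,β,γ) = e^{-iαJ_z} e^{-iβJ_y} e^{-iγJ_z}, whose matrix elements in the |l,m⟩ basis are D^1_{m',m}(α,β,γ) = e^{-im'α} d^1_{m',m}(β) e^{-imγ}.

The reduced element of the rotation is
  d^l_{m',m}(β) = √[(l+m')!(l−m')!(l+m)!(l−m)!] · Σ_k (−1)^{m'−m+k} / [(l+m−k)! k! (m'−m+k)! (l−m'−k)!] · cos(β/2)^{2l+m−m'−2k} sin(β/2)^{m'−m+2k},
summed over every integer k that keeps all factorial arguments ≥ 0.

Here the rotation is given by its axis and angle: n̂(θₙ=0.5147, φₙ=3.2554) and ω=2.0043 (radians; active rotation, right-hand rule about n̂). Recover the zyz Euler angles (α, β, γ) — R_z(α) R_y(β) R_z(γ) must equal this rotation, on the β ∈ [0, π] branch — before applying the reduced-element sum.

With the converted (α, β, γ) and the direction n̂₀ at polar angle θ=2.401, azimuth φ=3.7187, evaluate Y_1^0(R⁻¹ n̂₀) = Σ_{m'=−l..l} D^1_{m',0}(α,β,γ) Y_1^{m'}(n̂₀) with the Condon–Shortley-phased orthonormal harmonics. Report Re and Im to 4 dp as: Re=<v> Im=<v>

Axis–angle → zyz. n̂ = (sinθₙcosφₙ, sinθₙsinφₙ, cosθₙ) = (-0.489089, -0.055904, +0.870440), ω = 2.0043.
R = I cosω + sinω [n̂]ₓ + (1−cosω) n̂n̂ᵀ gives
  R = [-0.080365, -0.751098, -0.655282; +0.828751, -0.415615, +0.374748; -0.553817, -0.512949, +0.655874]
β = atan2(√(R₁₃²+R₂₃²), R₃₃) = 0.855457; α = atan2(R₂₃, R₁₃) mod 2π = 2.622100; γ = atan2(R₃₂, −R₃₁) mod 2π = 5.536078
Need the full column D^1_{m',0} for m'=−1..1 at α=2.6221, β=0.8555, γ=5.5361.
cos(β/2)=0.909910, sin(β/2)=0.414805
d^1_{-1,0}: single k=1 term ⇒ +0.533774;  D = -0.463354+0.264987i
d^1_{0,0}: k∈[0..1] ⇒ +0.827937 -0.172063 = +0.655874;  D = +0.655874+0.000000i
d^1_{1,0}: single k=0 term ⇒ -0.533774;  D = +0.463354+0.264987i
Y_1^{m'}(θ=2.401,φ=3.7187) and Σ D·Y over m':
  (-0.4634+0.2650i)·(-0.1954+0.1272i)  (+0.6559+0.0000i)·(-0.3606+0.0000i)  (+0.4634+0.2650i)·(+0.1954+0.1272i)
Y_1^0(R⁻¹ n̂) = -0.122887+0.000000i

Re=-0.1229 Im=0.0000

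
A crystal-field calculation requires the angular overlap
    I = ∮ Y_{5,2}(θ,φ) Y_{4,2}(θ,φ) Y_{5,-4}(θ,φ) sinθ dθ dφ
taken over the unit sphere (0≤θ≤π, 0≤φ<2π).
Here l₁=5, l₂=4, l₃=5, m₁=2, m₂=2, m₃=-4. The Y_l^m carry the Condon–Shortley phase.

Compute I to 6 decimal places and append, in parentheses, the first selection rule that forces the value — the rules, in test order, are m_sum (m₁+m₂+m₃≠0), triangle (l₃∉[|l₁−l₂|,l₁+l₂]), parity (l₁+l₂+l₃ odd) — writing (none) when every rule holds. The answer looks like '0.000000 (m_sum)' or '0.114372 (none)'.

0.118854 (none)

Checks pass: Σm=0; 14 even; l₃=5∈[1,9].
(2·5+1)(2·4+1)(2·5+1) = 1089
Δ: 4! 6! 4! / 15! → 1/3153150
sum: t=0:+1/69120 t=1:−1/1728 t=2:+1/576 t=3:−1/1728 t=4:+1/69120 = 7/11520
3j²(5 4 5; 0 0 0) = Δ·Π!·Σ² = 2/143  (sign -1)
sum: t=2:+1/11520 t=3:−1/25920 = 1/20736
3j²(5 4 5; 2 2 -4) = Δ·Π!·Σ² = 5/429  (sign -1)
combine: 4πI² = 1089·2/143·5/429 = 30/169
take √, sign +1: I = 0.11885360
No selection rule forces the value: the integral is nonzero (none).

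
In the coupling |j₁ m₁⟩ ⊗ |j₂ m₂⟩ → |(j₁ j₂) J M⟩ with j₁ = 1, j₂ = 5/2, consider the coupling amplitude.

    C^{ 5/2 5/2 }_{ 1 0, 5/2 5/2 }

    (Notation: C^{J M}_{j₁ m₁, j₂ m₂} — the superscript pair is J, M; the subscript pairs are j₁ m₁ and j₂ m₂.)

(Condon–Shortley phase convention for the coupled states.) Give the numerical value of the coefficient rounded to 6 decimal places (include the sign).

√[6·1!1!4!/7! · 1!1!5!0!5!0!] = √(2880/7)
  +(−1)^1/∏(1,0,0,4,1,0)! = -1/24  (running -1/24)
⟨..|..⟩ = √(2880/7)·(-1/24) = -0.845154

−√(5/7) = -0.845154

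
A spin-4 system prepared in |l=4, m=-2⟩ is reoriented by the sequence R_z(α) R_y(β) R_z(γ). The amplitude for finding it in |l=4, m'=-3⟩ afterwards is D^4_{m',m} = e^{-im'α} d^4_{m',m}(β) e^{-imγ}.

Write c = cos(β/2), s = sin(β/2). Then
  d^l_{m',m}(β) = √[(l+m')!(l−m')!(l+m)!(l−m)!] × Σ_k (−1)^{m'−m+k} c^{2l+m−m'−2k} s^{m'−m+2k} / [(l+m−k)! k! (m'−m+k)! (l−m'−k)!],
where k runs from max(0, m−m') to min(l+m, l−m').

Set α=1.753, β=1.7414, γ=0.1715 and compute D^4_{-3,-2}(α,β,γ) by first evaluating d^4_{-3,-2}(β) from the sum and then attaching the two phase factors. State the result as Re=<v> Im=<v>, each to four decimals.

Re=-0.3306 Im=0.2680

Split into d^4_{-3,-2}(β=1.7414) × two z-phases.
c=cos(1.741400/2)=0.644291, s=sin(1.741400/2)=0.764780; N=√[1·5040·2·720]=2693.993318
k: max(0,(-2)−(-3))=1 … min(4+(-2),4−(-3))=2
  k=1: (−1)^0·2693.9933/(720)·0.6443^7·0.7648^1 = +0.131879
  k=2: (−1)^1·2693.9933/(240)·0.6443^5·0.7648^3 = -0.557451
d^4_{-3,-2}(1.7414) = +0.131879 -0.557451 = -0.425572
Phases: e^{-i·(-3)·1.7530}=+0.519795-0.854291i, e^{-i·(-2)·0.1715}=+0.941750+0.336314i ⇒ D=-0.330595+0.267988i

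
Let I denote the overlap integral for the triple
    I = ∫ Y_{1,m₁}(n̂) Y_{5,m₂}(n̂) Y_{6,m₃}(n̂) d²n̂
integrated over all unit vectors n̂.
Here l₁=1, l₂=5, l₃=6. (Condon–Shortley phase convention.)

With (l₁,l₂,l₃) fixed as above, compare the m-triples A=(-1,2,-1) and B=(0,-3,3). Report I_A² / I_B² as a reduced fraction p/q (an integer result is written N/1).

10/27

Shared (l₁,l₂,l₃)=(1,5,6): N and (l;000)² cancel in I_A²/I_B².
A: Δ = 0!·2!·10!/13! = 1/858; Racah Σ t=0..0: t=0:+1/60480 = 1/60480; ⇒ 3j(1 5 6; -1 2 -1)² = 5/429, sgn -1
B: Δ = 0!·2!·10!/13! = 1/858; Racah Σ t=0..0: t=0:+1/80640 = 1/80640; ⇒ 3j(1 5 6; 0 -3 3)² = 9/286, sgn -1
I_A²/I_B² = (5/429)/(9/286) = 10/27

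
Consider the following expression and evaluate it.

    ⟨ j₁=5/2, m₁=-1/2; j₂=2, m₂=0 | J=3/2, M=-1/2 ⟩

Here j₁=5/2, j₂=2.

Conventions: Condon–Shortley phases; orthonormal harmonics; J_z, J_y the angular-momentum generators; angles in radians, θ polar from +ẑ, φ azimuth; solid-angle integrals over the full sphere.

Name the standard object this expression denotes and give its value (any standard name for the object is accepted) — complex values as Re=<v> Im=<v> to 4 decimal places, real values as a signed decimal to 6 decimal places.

Clebsch–Gordan coefficient, +√(2/35) ≈ +0.239046

This is a Clebsch–Gordan (vector-coupling) coefficient.
j₁+j₂−J=3  J+j₁−j₂=2  J−j₁+j₂=1  j₁+j₂+J+1=7
(j₁±m₁, j₂±m₂, J±M) = (2,3,2,2,1,2)
P² = 32/35
sum k=1..2:
  [1] −1/4 = -1/4
  [2] +1/2 = 1/2
S = 1/4
C² = P²·S² = 2/35 ; C = +0.239046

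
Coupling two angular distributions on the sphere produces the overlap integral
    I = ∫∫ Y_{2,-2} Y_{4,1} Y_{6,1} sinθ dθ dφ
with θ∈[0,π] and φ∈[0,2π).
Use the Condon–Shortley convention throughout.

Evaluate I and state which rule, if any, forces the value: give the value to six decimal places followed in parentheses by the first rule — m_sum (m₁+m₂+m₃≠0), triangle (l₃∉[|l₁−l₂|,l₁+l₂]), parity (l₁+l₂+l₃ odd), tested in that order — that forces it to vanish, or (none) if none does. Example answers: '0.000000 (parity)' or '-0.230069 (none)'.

-0.094091 (none)

m-sum 0 ✓  L=12 even ✓  2≤6≤6 ✓
Π(2lᵢ+1) = 5×9×13 = 585
triangle coeff Δ(2,4,6) = 1/6435
Σ_t [0,0]: t=0:+1/2304 = 1/2304
(3j)²=5/143 [(2 4 6; 0 0 0)], sign=+1
Σ_t [0,0]: t=0:+1/17280 = 1/17280
(3j)²=7/1287 [(2 4 6; -2 1 1)], sign=-1
⇒ 4πI² = 175/1573
I = (-1)√(175/1573/(4π)) = -0.09409136
No selection rule forces the value: the integral is nonzero (none).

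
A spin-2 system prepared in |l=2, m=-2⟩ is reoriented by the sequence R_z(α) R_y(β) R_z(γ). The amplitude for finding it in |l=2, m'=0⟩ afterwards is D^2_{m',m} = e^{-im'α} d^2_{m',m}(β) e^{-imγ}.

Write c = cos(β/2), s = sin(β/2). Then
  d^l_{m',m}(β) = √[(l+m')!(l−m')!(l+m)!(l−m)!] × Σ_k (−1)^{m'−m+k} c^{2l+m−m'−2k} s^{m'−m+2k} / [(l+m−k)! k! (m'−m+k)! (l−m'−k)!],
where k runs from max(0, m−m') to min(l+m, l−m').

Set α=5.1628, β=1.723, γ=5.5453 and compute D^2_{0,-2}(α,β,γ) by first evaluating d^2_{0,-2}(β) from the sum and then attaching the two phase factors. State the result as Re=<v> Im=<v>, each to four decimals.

Re=0.0568 Im=-0.5956

Split into d^2_{0,-2}(β=1.7230) × two z-phases.
With c≡cos(β/2)=0.651300 and s≡sin(β/2)=0.758820, N=[2·2·1·24]^{1/2}=9.797959
Admissible k: 0..0 (factorial args all ≥0)
  k=0: (−1)^2·9.7980/(4)·0.6513^2·0.7588^2 = +0.598295
d^2_{0,-2}(1.7230) = +0.598295
Phases: e^{-i·(0)·5.1628}=+1.000000+0.000000i, e^{-i·(-2)·5.5453}=+0.094883-0.995488i ⇒ D=+0.056768-0.595596i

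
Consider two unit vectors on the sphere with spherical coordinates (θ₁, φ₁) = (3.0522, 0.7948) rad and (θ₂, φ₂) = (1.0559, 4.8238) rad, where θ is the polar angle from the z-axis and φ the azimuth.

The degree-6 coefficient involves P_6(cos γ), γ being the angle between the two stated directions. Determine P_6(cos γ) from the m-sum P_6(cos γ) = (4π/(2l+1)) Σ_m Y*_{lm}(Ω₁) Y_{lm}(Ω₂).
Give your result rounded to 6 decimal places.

0.285676

Expand P_6 via completeness: Σ_{m} conj(Y_{6,m}) at Ω₁ times Y_{6,m} at Ω₂ —
  term(m=-6) = 0.00000 + 0.00000j   from Y*(Ω₁)=0.00000 - 0.00000j, Y(Ω₂)=-0.16478 + 0.13014j
  term(m=-5) = -0.00000 + 0.00000j   from Y*(Ω₁)=0.00001 + 0.00001j, Y(Ω₂)=0.21758 + 0.34933j
  term(m=-4) = -0.00007 + 0.00003j   from Y*(Ω₁)=-0.00022 - 0.00001j, Y(Ω₂)=0.30804 - 0.14715j
  term(m=-3) = 0.00023 + 0.00012j   from Y*(Ω₁)=0.00265 - 0.00251j, Y(Ω₂)=0.02307 + 0.06642j
  term(m=-2) = 0.00289 + 0.01395j   from Y*(Ω₁)=-0.00076 + 0.04054j, Y(Ω₂)=0.34273 - 0.07766j
  term(m=-1) = -0.01054 + 0.01294j   from Y*(Ω₁)=-0.19796 - 0.20171j, Y(Ω₂)=-0.00657 - 0.05868j
  term(m=+0) = 0.31052 + 0.00000j   from Y*(Ω₁)=0.93351 + 0.00000j, Y(Ω₂)=0.33264 + 0.00000j
  term(m=+1) = -0.01054 - 0.01294j   from Y*(Ω₁)=0.19796 - 0.20171j, Y(Ω₂)=0.00657 - 0.05868j
  term(m=+2) = 0.00289 - 0.01395j   from Y*(Ω₁)=-0.00076 - 0.04054j, Y(Ω₂)=0.34273 + 0.07766j
  term(m=+3) = 0.00023 - 0.00012j   from Y*(Ω₁)=-0.00265 - 0.00251j, Y(Ω₂)=-0.02307 + 0.06642j
  term(m=+4) = -0.00007 - 0.00003j   from Y*(Ω₁)=-0.00022 + 0.00001j, Y(Ω₂)=0.30804 + 0.14715j
  term(m=+5) = -0.00000 - 0.00000j   from Y*(Ω₁)=-0.00001 + 0.00001j, Y(Ω₂)=-0.21758 + 0.34933j
  term(m=+6) = 0.00000 - 0.00000j   from Y*(Ω₁)=0.00000 + 0.00000j, Y(Ω₂)=-0.16478 - 0.13014j
Accumulated sum 0.29553 + 0.00000j; after 4π/(2l+1) scaling, 0.28568 + 0.00000j ⇒ P_6 = 0.285676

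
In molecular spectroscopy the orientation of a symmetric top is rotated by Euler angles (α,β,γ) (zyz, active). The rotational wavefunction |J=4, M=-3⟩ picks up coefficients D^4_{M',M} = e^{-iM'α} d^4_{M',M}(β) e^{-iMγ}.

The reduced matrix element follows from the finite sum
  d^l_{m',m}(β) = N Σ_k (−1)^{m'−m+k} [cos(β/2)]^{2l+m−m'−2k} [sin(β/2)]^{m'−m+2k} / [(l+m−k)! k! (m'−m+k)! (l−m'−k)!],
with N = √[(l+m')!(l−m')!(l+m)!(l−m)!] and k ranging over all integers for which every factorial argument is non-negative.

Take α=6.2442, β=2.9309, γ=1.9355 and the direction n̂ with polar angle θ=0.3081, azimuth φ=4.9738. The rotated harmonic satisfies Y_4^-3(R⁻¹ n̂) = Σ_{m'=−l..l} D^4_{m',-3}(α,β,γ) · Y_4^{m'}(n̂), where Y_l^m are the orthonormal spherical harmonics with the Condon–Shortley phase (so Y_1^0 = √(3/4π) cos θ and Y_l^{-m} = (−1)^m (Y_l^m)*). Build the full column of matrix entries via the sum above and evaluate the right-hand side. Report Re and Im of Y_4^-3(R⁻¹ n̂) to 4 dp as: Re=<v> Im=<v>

Need the full column D^4_{m',-3} for m'=−4..4 at α=6.2442, β=2.9309, γ=1.9355.
cos(β/2)=0.105152, sin(β/2)=0.994456
d^4_{-4,-3}: single k=1 term ⇒ +0.000000;  D = +0.000000-0.000000i
d^4_{-3,-3}: k∈[0..1] ⇒ +0.000000 -0.000009 = -0.000009;  D = -0.000008+0.000005i
d^4_{-2,-3}: k∈[0..1] ⇒ -0.000001 +0.000142 = +0.000141;  D = +0.000120-0.000074i
d^4_{-1,-3}: k∈[0..1] ⇒ +0.000011 -0.001582 = -0.001571;  D = -0.001367+0.000775i
d^4_{0,-3}: k∈[0..1] ⇒ -0.000150 +0.013379 = +0.013230;  D = +0.011755-0.006070i
d^4_{1,-3}: k∈[0..1] ⇒ +0.001582 -0.084882 = -0.083300;  D = -0.075448+0.035307i
d^4_{2,-3}: k∈[0..1] ⇒ -0.012693 +0.378425 = +0.365732;  D = +0.337044-0.141990i
d^4_{3,-3}: k∈[0..1] ⇒ +0.074859 -0.956501 = -0.881642;  D = -0.825210+0.310356i
d^4_{4,-3}: single k=0 term ⇒ -0.286062;  D = -0.271473+0.090188i
Y_4^{m'}(θ=0.3081,φ=4.9738) and Σ D·Y over m':
  (+0.0000-0.0000i)·(+0.0019-0.0032i)  (-0.0000+0.0000i)·(-0.0235-0.0235i)  (+0.0001-0.0001i)·(-0.1428+0.0823i)  (-0.0014+0.0008i)·(+0.1186+0.4432i)  (+0.0118-0.0061i)·(+0.4885+0.0000i)  (-0.0754+0.0353i)·(-0.1186+0.4432i)  (+0.3370-0.1420i)·(-0.1428-0.0823i)  (-0.8252+0.3104i)·(+0.0235-0.0235i)  (-0.2715+0.0902i)·(+0.0019+0.0032i)
Y_4^-3(R⁻¹ n̂) = -0.074156-0.022535i

Re=-0.0742 Im=-0.0225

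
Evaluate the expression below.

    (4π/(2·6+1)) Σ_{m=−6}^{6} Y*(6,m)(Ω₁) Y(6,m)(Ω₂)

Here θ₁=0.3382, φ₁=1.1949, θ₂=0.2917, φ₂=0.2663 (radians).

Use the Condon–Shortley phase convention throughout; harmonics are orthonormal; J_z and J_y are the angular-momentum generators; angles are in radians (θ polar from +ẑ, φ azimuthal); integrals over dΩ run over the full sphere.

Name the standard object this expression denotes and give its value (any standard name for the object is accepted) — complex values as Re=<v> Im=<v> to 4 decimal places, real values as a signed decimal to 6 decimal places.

Legendre polynomial (addition theorem), +0.323942

This sum is the spherical-harmonic addition theorem: it equals the Legendre polynomial P_l(cos γ) of the angle γ between the two directions.
Summing Y*_{l m}(θ₁,φ₁)·Y_{l m}(θ₂,φ₂) over m ∈ [−6, 6]; prefactor 4π/(2·6+1) = 0.966644:
  [-6]  conj(Y_{6,-6})(Ω₁) = 0.00041 + 0.00050j ; Y_{6,-6}(Ω₂) = -0.00001 - 0.00027j ; Δ = 0.00000 - 0.00000j
  [-5]  conj(Y_{6,-5})(Ω₁) = 0.00605 - 0.00193j ; Y_{6,-5}(Ω₂) = 0.00075 - 0.00306j ; Δ = -0.00000 - 0.00002j
  [-4]  conj(Y_{6,-4})(Ω₁) = 0.00255 - 0.03792j ; Y_{6,-4}(Ω₂) = 0.01074 - 0.01941j ; Δ = -0.00071 - 0.00046j
  [-3]  conj(Y_{6,-3})(Ω₁) = -0.13766 - 0.06533j ; Y_{6,-3}(Ω₂) = 0.07338 - 0.07539j ; Δ = -0.01503 + 0.00558j
  [-2]  conj(Y_{6,-2})(Ω₁) = -0.29113 + 0.27219j ; Y_{6,-2}(Ω₂) = 0.28440 - 0.16763j ; Δ = -0.03717 + 0.12621j
  [-1]  conj(Y_{6,-1})(Ω₁) = 0.21003 + 0.53217j ; Y_{6,-1}(Ω₂) = 0.57455 - 0.15673j ; Δ = 0.20408 + 0.27284j
  [+0]  conj(Y_{6,0})(Ω₁) = 0.11306 + 0.00000j ; Y_{6,0}(Ω₂) = 0.28992 + 0.00000j ; Δ = 0.03278 + 0.00000j
  [+1]  conj(Y_{6,1})(Ω₁) = -0.21003 + 0.53217j ; Y_{6,1}(Ω₂) = -0.57455 - 0.15673j ; Δ = 0.20408 - 0.27284j
  [+2]  conj(Y_{6,2})(Ω₁) = -0.29113 - 0.27219j ; Y_{6,2}(Ω₂) = 0.28440 + 0.16763j ; Δ = -0.03717 - 0.12621j
  [+3]  conj(Y_{6,3})(Ω₁) = 0.13766 - 0.06533j ; Y_{6,3}(Ω₂) = -0.07338 - 0.07539j ; Δ = -0.01503 - 0.00558j
  [+4]  conj(Y_{6,4})(Ω₁) = 0.00255 + 0.03792j ; Y_{6,4}(Ω₂) = 0.01074 + 0.01941j ; Δ = -0.00071 + 0.00046j
  [+5]  conj(Y_{6,5})(Ω₁) = -0.00605 - 0.00193j ; Y_{6,5}(Ω₂) = -0.00075 - 0.00306j ; Δ = -0.00000 + 0.00002j
  [+6]  conj(Y_{6,6})(Ω₁) = 0.00041 - 0.00050j ; Y_{6,6}(Ω₂) = -0.00001 + 0.00027j ; Δ = 0.00000 + 0.00000j
Total Σ_m = 0.33512 + 0.00000j. Multiply by 0.966644: 0.32394 + 0.00000j. P_6(cos γ) = 0.323942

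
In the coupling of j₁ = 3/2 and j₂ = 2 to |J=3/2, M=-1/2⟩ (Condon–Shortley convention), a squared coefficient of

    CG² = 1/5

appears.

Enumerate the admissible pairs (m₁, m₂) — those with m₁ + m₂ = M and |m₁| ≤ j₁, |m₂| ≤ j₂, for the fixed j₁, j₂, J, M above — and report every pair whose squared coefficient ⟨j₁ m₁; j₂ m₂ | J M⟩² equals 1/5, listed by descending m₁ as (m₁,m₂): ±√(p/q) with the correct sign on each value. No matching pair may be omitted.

(-1/2,0): −√(1/5)

Admissible pairs with m₁+m₂ = M = -1/2: (-3/2,1), (-1/2,0), (1/2,-1), (3/2,-2)
  (m₁,m₂)=(3/2,-2): CG² = 2/5, CG = +√(2/5)
  (m₁,m₂)=(1/2,-1): CG² = 0/1, CG = 0
  (m₁,m₂)=(-1/2,0): CG² = 1/5, CG = −√(1/5)   ← matches the target
  (m₁,m₂)=(-3/2,1): CG² = 2/5, CG = +√(2/5)
Pairs with CG² = 1/5: (-1/2,0): −√(1/5)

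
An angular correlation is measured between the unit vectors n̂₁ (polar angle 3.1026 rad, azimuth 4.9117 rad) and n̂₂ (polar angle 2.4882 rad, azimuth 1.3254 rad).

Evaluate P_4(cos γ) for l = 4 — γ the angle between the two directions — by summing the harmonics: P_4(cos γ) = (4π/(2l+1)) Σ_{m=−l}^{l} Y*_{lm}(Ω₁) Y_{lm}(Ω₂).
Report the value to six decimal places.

-0.305885

Expand P_4 via completeness: Σ_{m} conj(Y_{4,m}) at Ω₁ times Y_{4,m} at Ω₂ —
  m=-4: (0.000001, 0.000001) × (0.033579, 0.050237) = (-0.000000, 0.000000)  (running Σ = (-0.000000, 0.000000))
  m=-3: (0.000042, -0.000061) × (0.149904, -0.165434) = (-0.000004, -0.000016)  (running Σ = (-0.000004, -0.000016))
  m=-2: (-0.002806, -0.001182) × (-0.372131, -0.198869) = (0.000809, 0.000998)  (running Σ = (0.000805, 0.000982))
  m=-1: (-0.014556, 0.072062) × (-0.078405, 0.313065) = (-0.021419, -0.010207)  (running Σ = (-0.020613, -0.009225))
  m=0: (0.839863, -0.000000) × (-0.211757, 0.000000) = (-0.177847, 0.000000)  (running Σ = (-0.198461, -0.009225))
  m=1: (0.014556, 0.072062) × (0.078405, 0.313065) = (-0.021419, 0.010207)  (running Σ = (-0.219879, 0.000982))
  m=2: (-0.002806, 0.001182) × (-0.372131, 0.198869) = (0.000809, -0.000998)  (running Σ = (-0.219070, -0.000016))
  m=3: (-0.000042, -0.000061) × (-0.149904, -0.165434) = (-0.000004, 0.000016)  (running Σ = (-0.219074, 0.000000))
  m=4: (0.000001, -0.000001) × (0.033579, -0.050237) = (-0.000000, -0.000000)  (running Σ = (-0.219074, -0.000000))
Total Σ_m = (-0.219074, -0.000000). Multiply by 1.396263: (-0.305885, -0.000000). P_4(cos γ) = -0.305885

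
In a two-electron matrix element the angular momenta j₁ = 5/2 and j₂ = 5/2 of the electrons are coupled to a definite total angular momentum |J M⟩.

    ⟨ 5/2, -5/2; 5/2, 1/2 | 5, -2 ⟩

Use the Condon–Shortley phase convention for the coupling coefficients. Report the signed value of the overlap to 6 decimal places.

+√(1/12) ≈ +0.288675

√[11·0!5!5!/11! · 0!5!3!2!3!7!] = √(172800)
  +(−1)^0/∏(0,0,5,3,0,2)! = 1/1440  (running 1/1440)
⟨..|..⟩ = √(172800)·(1/1440) = +0.288675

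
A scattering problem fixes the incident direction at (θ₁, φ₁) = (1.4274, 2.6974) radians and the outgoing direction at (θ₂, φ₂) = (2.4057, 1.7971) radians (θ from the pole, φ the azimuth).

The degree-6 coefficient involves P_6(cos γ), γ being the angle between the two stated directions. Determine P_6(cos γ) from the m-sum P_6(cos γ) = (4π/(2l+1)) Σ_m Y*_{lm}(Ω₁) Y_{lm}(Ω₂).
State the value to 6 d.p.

Term-by-term m-sum for l=6 (normalisation 4π/13 = 0.966644):
  term(m=-6) = 0.01276 - 0.01548j   from Y*(Ω₁)=-0.40352 - 0.20825j, Y(Ω₂)=-0.00934 + 0.04319j
  term(m=-5) = 0.00804 + 0.03754j   from Y*(Ω₁)=0.13748 + 0.18079j, Y(Ω₂)=0.15299 + 0.07189j
  term(m=-4) = 0.08691 + 0.04302j   from Y*(Ω₁)=0.05429 + 0.25984j, Y(Ω₂)=0.22560 - 0.28735j
  term(m=-3) = -0.10069 + 0.04749j   from Y*(Ω₁)=0.05911 - 0.24340j, Y(Ω₂)=-0.27910 - 0.34591j
  term(m=-2) = -0.00739 + 0.03158j   from Y*(Ω₁)=0.13002 - 0.15999j, Y(Ω₂)=-0.14147 + 0.06880j
  term(m=-1) = 0.04969 + 0.06265j   from Y*(Ω₁)=-0.23156 + 0.11020j, Y(Ω₂)=-0.06996 - 0.30385j
  term(m=+0) = 0.04930 + 0.00000j   from Y*(Ω₁)=-0.18976 + 0.00000j, Y(Ω₂)=-0.25978 + 0.00000j
  term(m=+1) = 0.04969 - 0.06265j   from Y*(Ω₁)=0.23156 + 0.11020j, Y(Ω₂)=0.06996 - 0.30385j
  term(m=+2) = -0.00739 - 0.03158j   from Y*(Ω₁)=0.13002 + 0.15999j, Y(Ω₂)=-0.14147 - 0.06880j
  term(m=+3) = -0.10069 - 0.04749j   from Y*(Ω₁)=-0.05911 - 0.24340j, Y(Ω₂)=0.27910 - 0.34591j
  term(m=+4) = 0.08691 - 0.04302j   from Y*(Ω₁)=0.05429 - 0.25984j, Y(Ω₂)=0.22560 + 0.28735j
  term(m=+5) = 0.00804 - 0.03754j   from Y*(Ω₁)=-0.13748 + 0.18079j, Y(Ω₂)=-0.15299 + 0.07189j
  term(m=+6) = 0.01276 + 0.01548j   from Y*(Ω₁)=-0.40352 + 0.20825j, Y(Ω₂)=-0.00934 - 0.04319j
Accumulated sum 0.14793 - 0.00000j; after 4π/(2l+1) scaling, 0.14300 - 0.00000j ⇒ P_6 = 0.142997

0.142997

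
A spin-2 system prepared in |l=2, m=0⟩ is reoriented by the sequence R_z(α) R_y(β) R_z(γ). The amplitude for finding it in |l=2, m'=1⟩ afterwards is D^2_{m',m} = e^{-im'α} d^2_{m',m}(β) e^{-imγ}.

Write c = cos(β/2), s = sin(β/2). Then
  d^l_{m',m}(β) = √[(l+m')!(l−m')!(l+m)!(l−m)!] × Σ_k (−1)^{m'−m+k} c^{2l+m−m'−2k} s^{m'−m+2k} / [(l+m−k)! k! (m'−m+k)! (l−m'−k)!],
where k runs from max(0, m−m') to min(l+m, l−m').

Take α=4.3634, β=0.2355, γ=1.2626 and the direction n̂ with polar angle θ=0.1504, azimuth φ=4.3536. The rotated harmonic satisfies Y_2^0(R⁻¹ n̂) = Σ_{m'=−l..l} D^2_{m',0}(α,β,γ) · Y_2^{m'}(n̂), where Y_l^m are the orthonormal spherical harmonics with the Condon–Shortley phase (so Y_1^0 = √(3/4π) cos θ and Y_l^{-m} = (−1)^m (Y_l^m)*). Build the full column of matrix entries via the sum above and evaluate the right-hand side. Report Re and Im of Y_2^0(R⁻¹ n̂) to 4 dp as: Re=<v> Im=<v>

Re=0.6239 Im=0.0000

Need the full column D^2_{m',0} for m'=−2..2 at α=4.3634, β=0.2355, γ=1.2626.
cos(β/2)=0.993075, sin(β/2)=0.117478
d^2_{-2,0}: single k=2 term ⇒ +0.033339;  D = -0.025543+0.021426i
d^2_{-1,0}: k∈[1..2] ⇒ +0.281825 -0.003944 = +0.277881;  D = -0.095021-0.261130i
d^2_{0,0}: k∈[0..2] ⇒ +0.972588 -0.054443 +0.000190 = +0.918336;  D = +0.918336+0.000000i
d^2_{1,0}: k∈[0..1] ⇒ -0.281825 +0.003944 = -0.277881;  D = +0.095021-0.261130i
d^2_{2,0}: single k=0 term ⇒ +0.033339;  D = -0.025543-0.021426i
Y_2^{m'}(θ=0.1504,φ=4.3536) and Σ D·Y over m':
  (-0.0255+0.0214i)·(-0.0065-0.0057i)  (-0.0950-0.2611i)·(-0.0402+0.1072i)  (+0.9183+0.0000i)·(+0.6095+0.0000i)  (+0.0950-0.2611i)·(+0.0402+0.1072i)  (-0.0255-0.0214i)·(-0.0065+0.0057i)
Y_2^0(R⁻¹ n̂) = +0.623944+0.000000i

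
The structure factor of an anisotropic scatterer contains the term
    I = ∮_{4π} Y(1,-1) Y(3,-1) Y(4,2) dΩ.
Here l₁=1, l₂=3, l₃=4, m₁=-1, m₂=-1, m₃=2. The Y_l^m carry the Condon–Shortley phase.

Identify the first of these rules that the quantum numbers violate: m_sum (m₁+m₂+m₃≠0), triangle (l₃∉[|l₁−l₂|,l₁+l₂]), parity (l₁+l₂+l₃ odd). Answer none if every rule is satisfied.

none

Σmᵢ = 0  ✓
l₃∈[|l₁−l₂|,l₁+l₂]=[2,4], have l₃=4  ✓
Σlᵢ = 8 ⇒ even  ✓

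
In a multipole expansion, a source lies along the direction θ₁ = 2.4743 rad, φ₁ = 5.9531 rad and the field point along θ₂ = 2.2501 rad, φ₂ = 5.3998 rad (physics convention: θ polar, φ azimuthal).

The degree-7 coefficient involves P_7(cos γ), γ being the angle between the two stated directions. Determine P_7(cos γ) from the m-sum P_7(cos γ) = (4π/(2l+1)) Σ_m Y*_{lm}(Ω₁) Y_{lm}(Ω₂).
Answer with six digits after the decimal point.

Summing Y*_{l m}(θ₁,φ₁)·Y_{l m}(θ₂,φ₂) over m ∈ [−7, 7]; prefactor 4π/(2·7+1) = 0.837758:
  m=-7: (-0.011720, -0.012840) × (0.085852, -0.008570) = (-0.001116, -0.001002)  (running Σ = (-0.001116, -0.001002))
  m=-6: (0.032888, 0.075728) × (-0.144584, 0.216914) = (-0.021182, -0.003815)  (running Σ = (-0.022298, -0.004817))
  m=-5: (-0.018603, -0.233119) × (-0.125817, -0.413366) = (-0.094023, 0.037020)  (running Σ = (-0.116321, 0.032203))
  m=-4: (-0.105224, 0.411309) × (0.332691, 0.137512) = (-0.091567, 0.122369)  (running Σ = (-0.207888, 0.154572))
  m=-3: (0.240436, -0.366551) × (0.035485, -0.018993) = (0.001570, -0.017574)  (running Σ = (-0.206318, 0.136998))
  m=-2: (-0.058342, 0.045295) × (-0.071128, 0.358286) = (-0.012079, -0.024125)  (running Σ = (-0.218397, 0.112873))
  m=-1: (-0.350775, 0.120182) × (-0.077306, -0.094162) = (0.038434, 0.023739)  (running Σ = (-0.179963, 0.136612))
  m=0: (0.198312, -0.000000) × (-0.332403, 0.000000) = (-0.065920, 0.000000)  (running Σ = (-0.245883, 0.136612))
  m=1: (0.350775, 0.120182) × (0.077306, -0.094162) = (0.038434, -0.023739)  (running Σ = (-0.207449, 0.112873))
  m=2: (-0.058342, -0.045295) × (-0.071128, -0.358286) = (-0.012079, 0.024125)  (running Σ = (-0.219528, 0.136998))
  m=3: (-0.240436, -0.366551) × (-0.035485, -0.018993) = (0.001570, 0.017574)  (running Σ = (-0.217958, 0.154572))
  m=4: (-0.105224, -0.411309) × (0.332691, -0.137512) = (-0.091567, -0.122369)  (running Σ = (-0.309525, 0.032203))
  m=5: (0.018603, -0.233119) × (0.125817, -0.413366) = (-0.094023, -0.037020)  (running Σ = (-0.403548, -0.004817))
  m=6: (0.032888, -0.075728) × (-0.144584, -0.216914) = (-0.021182, 0.003815)  (running Σ = (-0.424730, -0.001002))
  m=7: (0.011720, -0.012840) × (-0.085852, -0.008570) = (-0.001116, 0.001002)  (running Σ = (-0.425846, -0.000000))
Accumulated sum (-0.425846, -0.000000); after 4π/(2l+1) scaling, (-0.356756, -0.000000) ⇒ P_7 = -0.356756

-0.356756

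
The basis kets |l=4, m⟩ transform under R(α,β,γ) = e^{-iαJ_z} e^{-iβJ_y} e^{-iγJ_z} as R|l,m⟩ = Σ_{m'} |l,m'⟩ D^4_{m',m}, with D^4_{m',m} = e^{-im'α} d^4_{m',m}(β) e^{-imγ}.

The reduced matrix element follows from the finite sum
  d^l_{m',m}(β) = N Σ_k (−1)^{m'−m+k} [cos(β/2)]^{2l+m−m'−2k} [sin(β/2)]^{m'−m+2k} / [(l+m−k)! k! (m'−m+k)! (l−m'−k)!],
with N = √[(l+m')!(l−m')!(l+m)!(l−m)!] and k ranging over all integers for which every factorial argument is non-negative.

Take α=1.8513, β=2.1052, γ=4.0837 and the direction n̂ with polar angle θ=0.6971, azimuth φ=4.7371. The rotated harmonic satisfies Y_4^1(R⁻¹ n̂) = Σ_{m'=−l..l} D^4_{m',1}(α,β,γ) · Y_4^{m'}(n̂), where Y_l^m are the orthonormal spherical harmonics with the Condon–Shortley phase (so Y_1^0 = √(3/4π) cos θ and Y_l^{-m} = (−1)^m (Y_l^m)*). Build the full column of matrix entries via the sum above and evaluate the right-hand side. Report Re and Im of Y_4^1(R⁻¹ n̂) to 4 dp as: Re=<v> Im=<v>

Need the full column D^4_{m',1} for m'=−4..4 at α=1.8513, β=2.1052, γ=4.0837.
cos(β/2)=0.495314, sin(β/2)=0.868714
d^4_{-4,1}: single k=5 term ⇒ +0.449904;  D = -0.442643-0.080505i
d^4_{-3,1}: k∈[4..5] ⇒ +0.453470 -0.836936 = -0.383466;  D = -0.038510-0.381527i
d^4_{-2,1}: k∈[3..5] ⇒ +0.276407 -1.275359 +0.784611 = -0.214340;  D = -0.198963+0.079722i
d^4_{-1,1}: k∈[2..5] ⇒ +0.111439 -1.028374 +1.581661 -0.324350 = +0.340376;  D = -0.209121-0.268559i
d^4_{0,1}: k∈[1..4] ⇒ +0.028416 -0.524445 +1.613215 -0.827053 = +0.290133;  D = -0.170623+0.234659i
d^4_{1,1}: k∈[0..3] ⇒ +0.003623 -0.167159 +1.028374 -1.054441 = -0.189602;  D = -0.178225-0.064691i
d^4_{2,1}: k∈[0..2] ⇒ -0.026957 +0.414610 -0.850239 = -0.462586;  D = -0.031285+0.461527i
d^4_{3,1}: k∈[0..1] ⇒ +0.088452 -0.453470 = -0.365018;  D = +0.356783-0.077099i
d^4_{4,1}: single k=0 term ⇒ -0.146261;  D = -0.069263-0.128821i
Y_4^{m'}(θ=0.6971,φ=4.7371) and Σ D·Y over m':
  (-0.4426-0.0805i)·(+0.0748-0.0074i)  (-0.0385-0.3815i)·(-0.0188-0.2532i)  (-0.1990+0.0797i)·(-0.4289+0.0212i)  (-0.2091-0.2686i)·(+0.0064+0.2595i)  (-0.1706+0.2347i)·(-0.2688+0.0000i)  (-0.1782-0.0647i)·(-0.0064+0.2595i)  (-0.0313+0.4615i)·(-0.4289-0.0212i)  (+0.3568-0.0771i)·(+0.0188-0.2532i)  (-0.0693-0.1288i)·(+0.0748+0.0074i)
Y_4^1(R⁻¹ n̂) = +0.092373-0.488395i

Re=0.0924 Im=-0.4884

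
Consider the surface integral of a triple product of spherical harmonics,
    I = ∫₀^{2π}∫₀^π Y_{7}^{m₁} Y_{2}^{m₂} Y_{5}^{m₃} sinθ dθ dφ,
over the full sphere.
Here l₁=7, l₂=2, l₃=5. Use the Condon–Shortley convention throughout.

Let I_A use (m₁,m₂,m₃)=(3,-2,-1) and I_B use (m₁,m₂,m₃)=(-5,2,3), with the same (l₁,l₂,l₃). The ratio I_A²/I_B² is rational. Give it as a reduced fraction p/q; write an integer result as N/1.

14/33

Shared (l₁,l₂,l₃)=(7,2,5): N and (l;000)² cancel in I_A²/I_B².
A: Δ = 4!·10!·0!/15! = 1/15015; Racah Σ t=0..0: t=0:+1/414720 = 1/414720; ⇒ 3j(7 2 5; 3 -2 -1)² = 2/143, sgn +1
B: Δ = 4!·10!·0!/15! = 1/15015; Racah Σ t=4..4: t=4:+1/1935360 = 1/1935360; ⇒ 3j(7 2 5; -5 2 3)² = 3/91, sgn +1
I_A²/I_B² = (2/143)/(3/91) = 14/33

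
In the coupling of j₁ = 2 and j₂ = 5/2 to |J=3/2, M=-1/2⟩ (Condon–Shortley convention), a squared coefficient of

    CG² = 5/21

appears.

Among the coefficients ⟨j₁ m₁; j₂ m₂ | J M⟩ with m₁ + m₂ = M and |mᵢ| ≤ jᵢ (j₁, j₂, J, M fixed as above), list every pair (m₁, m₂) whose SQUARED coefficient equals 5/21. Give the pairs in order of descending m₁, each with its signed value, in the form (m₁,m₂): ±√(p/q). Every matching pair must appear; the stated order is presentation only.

(-1,1/2): +√(5/21)

Admissible pairs with m₁+m₂ = M = -1/2: (-2,3/2), (-1,1/2), (0,-1/2), (1,-3/2), (2,-5/2)
  (m₁,m₂)=(2,-5/2): CG² = 8/21, CG = +√(8/21)
  (m₁,m₂)=(1,-3/2): CG² = 2/105, CG = −√(2/105)
  (m₁,m₂)=(0,-1/2): CG² = 2/35, CG = −√(2/35)
  (m₁,m₂)=(-1,1/2): CG² = 5/21, CG = +√(5/21)   ← matches the target
  (m₁,m₂)=(-2,3/2): CG² = 32/105, CG = −√(32/105)
Pairs with CG² = 5/21: (-1,1/2): +√(5/21)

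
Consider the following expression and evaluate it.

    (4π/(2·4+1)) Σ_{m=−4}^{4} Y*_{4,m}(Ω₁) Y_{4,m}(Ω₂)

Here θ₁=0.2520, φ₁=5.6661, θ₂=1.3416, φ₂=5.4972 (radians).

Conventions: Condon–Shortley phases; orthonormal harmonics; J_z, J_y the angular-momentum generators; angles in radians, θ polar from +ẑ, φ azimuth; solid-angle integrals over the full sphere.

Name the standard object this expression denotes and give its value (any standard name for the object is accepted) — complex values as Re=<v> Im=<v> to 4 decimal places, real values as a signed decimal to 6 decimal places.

This sum is the spherical-harmonic addition theorem: it equals the Legendre polynomial P_l(cos γ) of the angle γ between the two directions.
Summing Y*_{l m}(θ₁,φ₁)·Y_{l m}(θ₂,φ₂) over m ∈ [−4, 4]; prefactor 4π/(2·4+1) = 1.396263:
  term(m=-4) = 0.00053 + 0.00043j   from Y*(Ω₁)=-0.00134 - 0.00107j, Y(Ω₂)=-0.39803 - 0.00093j
  term(m=-3) = 0.00432 + 0.00239j   from Y*(Ω₁)=-0.00520 - 0.01806j, Y(Ω₂)=-0.18604 + 0.18539j
  term(m=-2) = -0.02213 - 0.00777j   from Y*(Ω₁)=0.03823 - 0.10924j, Y(Ω₂)=0.00024 - 0.20262j
  term(m=-1) = -0.11087 - 0.01891j   from Y*(Ω₁)=0.33212 - 0.23564j, Y(Ω₂)=-0.19519 - 0.19541j
  term(m=+0) = 0.09764 + 0.00000j   from Y*(Ω₁)=0.59752 + 0.00000j, Y(Ω₂)=0.16341 + 0.00000j
  term(m=+1) = -0.11087 + 0.01891j   from Y*(Ω₁)=-0.33212 - 0.23564j, Y(Ω₂)=0.19519 - 0.19541j
  term(m=+2) = -0.02213 + 0.00777j   from Y*(Ω₁)=0.03823 + 0.10924j, Y(Ω₂)=0.00024 + 0.20262j
  term(m=+3) = 0.00432 - 0.00239j   from Y*(Ω₁)=0.00520 - 0.01806j, Y(Ω₂)=0.18604 + 0.18539j
  term(m=+4) = 0.00053 - 0.00043j   from Y*(Ω₁)=-0.00134 + 0.00107j, Y(Ω₂)=-0.39803 + 0.00093j
Σ over m = -0.15866 - 0.00000j; ×(4π/9) → -0.22154 - 0.00000j. Real part: -0.221536

Legendre polynomial (addition theorem), -0.221536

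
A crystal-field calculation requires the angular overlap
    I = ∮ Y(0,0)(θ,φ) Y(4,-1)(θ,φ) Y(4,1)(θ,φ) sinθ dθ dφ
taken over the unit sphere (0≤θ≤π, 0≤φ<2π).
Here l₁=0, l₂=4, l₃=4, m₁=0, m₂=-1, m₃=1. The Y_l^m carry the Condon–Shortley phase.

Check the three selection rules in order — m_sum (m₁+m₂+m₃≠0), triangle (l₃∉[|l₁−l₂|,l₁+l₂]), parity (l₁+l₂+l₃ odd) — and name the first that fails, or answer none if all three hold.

none

Σmᵢ = 0  ✓
l₃∈[|l₁−l₂|,l₁+l₂]=[4,4], have l₃=4  ✓
Σlᵢ = 8 ⇒ even  ✓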